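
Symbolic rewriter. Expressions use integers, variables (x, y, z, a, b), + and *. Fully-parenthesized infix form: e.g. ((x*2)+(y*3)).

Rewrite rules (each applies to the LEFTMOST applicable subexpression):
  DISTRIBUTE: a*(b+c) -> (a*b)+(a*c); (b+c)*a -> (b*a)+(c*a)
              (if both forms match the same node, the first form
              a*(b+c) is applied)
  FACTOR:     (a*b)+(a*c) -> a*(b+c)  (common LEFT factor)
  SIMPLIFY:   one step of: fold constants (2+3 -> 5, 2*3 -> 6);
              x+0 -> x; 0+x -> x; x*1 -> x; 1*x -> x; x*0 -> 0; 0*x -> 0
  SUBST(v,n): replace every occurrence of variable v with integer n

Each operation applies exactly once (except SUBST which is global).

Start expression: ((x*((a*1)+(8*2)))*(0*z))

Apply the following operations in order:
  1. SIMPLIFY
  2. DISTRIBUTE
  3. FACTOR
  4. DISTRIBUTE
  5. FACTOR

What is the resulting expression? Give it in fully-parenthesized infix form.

Answer: ((x*(a+(8*2)))*(0*z))

Derivation:
Start: ((x*((a*1)+(8*2)))*(0*z))
Apply SIMPLIFY at LRL (target: (a*1)): ((x*((a*1)+(8*2)))*(0*z)) -> ((x*(a+(8*2)))*(0*z))
Apply DISTRIBUTE at L (target: (x*(a+(8*2)))): ((x*(a+(8*2)))*(0*z)) -> (((x*a)+(x*(8*2)))*(0*z))
Apply FACTOR at L (target: ((x*a)+(x*(8*2)))): (((x*a)+(x*(8*2)))*(0*z)) -> ((x*(a+(8*2)))*(0*z))
Apply DISTRIBUTE at L (target: (x*(a+(8*2)))): ((x*(a+(8*2)))*(0*z)) -> (((x*a)+(x*(8*2)))*(0*z))
Apply FACTOR at L (target: ((x*a)+(x*(8*2)))): (((x*a)+(x*(8*2)))*(0*z)) -> ((x*(a+(8*2)))*(0*z))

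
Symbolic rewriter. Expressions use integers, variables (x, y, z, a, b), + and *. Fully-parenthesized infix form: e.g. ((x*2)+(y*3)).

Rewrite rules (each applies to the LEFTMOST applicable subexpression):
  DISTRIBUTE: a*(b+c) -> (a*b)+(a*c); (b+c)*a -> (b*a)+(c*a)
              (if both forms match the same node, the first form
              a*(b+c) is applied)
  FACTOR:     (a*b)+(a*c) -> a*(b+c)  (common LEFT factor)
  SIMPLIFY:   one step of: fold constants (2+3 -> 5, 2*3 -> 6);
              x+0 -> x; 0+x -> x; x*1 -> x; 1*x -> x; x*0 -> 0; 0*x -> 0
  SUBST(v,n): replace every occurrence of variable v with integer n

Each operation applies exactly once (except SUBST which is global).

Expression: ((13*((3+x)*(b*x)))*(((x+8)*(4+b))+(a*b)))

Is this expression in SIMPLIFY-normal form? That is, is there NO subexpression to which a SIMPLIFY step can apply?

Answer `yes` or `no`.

Answer: yes

Derivation:
Expression: ((13*((3+x)*(b*x)))*(((x+8)*(4+b))+(a*b)))
Scanning for simplifiable subexpressions (pre-order)...
  at root: ((13*((3+x)*(b*x)))*(((x+8)*(4+b))+(a*b))) (not simplifiable)
  at L: (13*((3+x)*(b*x))) (not simplifiable)
  at LR: ((3+x)*(b*x)) (not simplifiable)
  at LRL: (3+x) (not simplifiable)
  at LRR: (b*x) (not simplifiable)
  at R: (((x+8)*(4+b))+(a*b)) (not simplifiable)
  at RL: ((x+8)*(4+b)) (not simplifiable)
  at RLL: (x+8) (not simplifiable)
  at RLR: (4+b) (not simplifiable)
  at RR: (a*b) (not simplifiable)
Result: no simplifiable subexpression found -> normal form.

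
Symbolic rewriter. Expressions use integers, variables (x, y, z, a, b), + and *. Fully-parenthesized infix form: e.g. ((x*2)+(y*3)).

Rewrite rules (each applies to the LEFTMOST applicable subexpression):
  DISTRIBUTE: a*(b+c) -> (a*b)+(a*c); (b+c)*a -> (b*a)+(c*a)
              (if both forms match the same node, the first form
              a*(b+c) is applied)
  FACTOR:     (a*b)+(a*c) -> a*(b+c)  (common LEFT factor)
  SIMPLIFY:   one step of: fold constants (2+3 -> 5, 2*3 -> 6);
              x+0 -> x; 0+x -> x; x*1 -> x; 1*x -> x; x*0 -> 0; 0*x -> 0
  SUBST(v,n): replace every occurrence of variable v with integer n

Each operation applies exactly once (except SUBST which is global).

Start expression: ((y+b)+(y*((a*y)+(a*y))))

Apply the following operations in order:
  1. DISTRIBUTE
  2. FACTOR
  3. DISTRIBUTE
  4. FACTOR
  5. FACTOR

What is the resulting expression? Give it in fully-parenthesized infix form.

Start: ((y+b)+(y*((a*y)+(a*y))))
Apply DISTRIBUTE at R (target: (y*((a*y)+(a*y)))): ((y+b)+(y*((a*y)+(a*y)))) -> ((y+b)+((y*(a*y))+(y*(a*y))))
Apply FACTOR at R (target: ((y*(a*y))+(y*(a*y)))): ((y+b)+((y*(a*y))+(y*(a*y)))) -> ((y+b)+(y*((a*y)+(a*y))))
Apply DISTRIBUTE at R (target: (y*((a*y)+(a*y)))): ((y+b)+(y*((a*y)+(a*y)))) -> ((y+b)+((y*(a*y))+(y*(a*y))))
Apply FACTOR at R (target: ((y*(a*y))+(y*(a*y)))): ((y+b)+((y*(a*y))+(y*(a*y)))) -> ((y+b)+(y*((a*y)+(a*y))))
Apply FACTOR at RR (target: ((a*y)+(a*y))): ((y+b)+(y*((a*y)+(a*y)))) -> ((y+b)+(y*(a*(y+y))))

Answer: ((y+b)+(y*(a*(y+y))))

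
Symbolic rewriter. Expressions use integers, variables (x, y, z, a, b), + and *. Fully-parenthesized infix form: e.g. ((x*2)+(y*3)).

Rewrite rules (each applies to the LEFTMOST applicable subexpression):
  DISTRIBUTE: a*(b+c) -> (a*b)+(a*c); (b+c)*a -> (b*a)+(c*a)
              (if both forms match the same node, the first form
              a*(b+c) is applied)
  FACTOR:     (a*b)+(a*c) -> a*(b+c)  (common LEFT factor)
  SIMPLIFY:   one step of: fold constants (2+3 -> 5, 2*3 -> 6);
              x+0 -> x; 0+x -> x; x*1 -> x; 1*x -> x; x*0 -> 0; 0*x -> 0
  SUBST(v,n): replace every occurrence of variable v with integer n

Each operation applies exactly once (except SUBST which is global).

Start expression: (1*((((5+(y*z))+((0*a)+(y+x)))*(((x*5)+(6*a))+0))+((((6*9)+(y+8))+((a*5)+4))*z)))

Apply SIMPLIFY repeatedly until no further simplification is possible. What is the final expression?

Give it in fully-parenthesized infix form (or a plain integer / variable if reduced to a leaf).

Start: (1*((((5+(y*z))+((0*a)+(y+x)))*(((x*5)+(6*a))+0))+((((6*9)+(y+8))+((a*5)+4))*z)))
Step 1: at root: (1*((((5+(y*z))+((0*a)+(y+x)))*(((x*5)+(6*a))+0))+((((6*9)+(y+8))+((a*5)+4))*z))) -> ((((5+(y*z))+((0*a)+(y+x)))*(((x*5)+(6*a))+0))+((((6*9)+(y+8))+((a*5)+4))*z)); overall: (1*((((5+(y*z))+((0*a)+(y+x)))*(((x*5)+(6*a))+0))+((((6*9)+(y+8))+((a*5)+4))*z))) -> ((((5+(y*z))+((0*a)+(y+x)))*(((x*5)+(6*a))+0))+((((6*9)+(y+8))+((a*5)+4))*z))
Step 2: at LLRL: (0*a) -> 0; overall: ((((5+(y*z))+((0*a)+(y+x)))*(((x*5)+(6*a))+0))+((((6*9)+(y+8))+((a*5)+4))*z)) -> ((((5+(y*z))+(0+(y+x)))*(((x*5)+(6*a))+0))+((((6*9)+(y+8))+((a*5)+4))*z))
Step 3: at LLR: (0+(y+x)) -> (y+x); overall: ((((5+(y*z))+(0+(y+x)))*(((x*5)+(6*a))+0))+((((6*9)+(y+8))+((a*5)+4))*z)) -> ((((5+(y*z))+(y+x))*(((x*5)+(6*a))+0))+((((6*9)+(y+8))+((a*5)+4))*z))
Step 4: at LR: (((x*5)+(6*a))+0) -> ((x*5)+(6*a)); overall: ((((5+(y*z))+(y+x))*(((x*5)+(6*a))+0))+((((6*9)+(y+8))+((a*5)+4))*z)) -> ((((5+(y*z))+(y+x))*((x*5)+(6*a)))+((((6*9)+(y+8))+((a*5)+4))*z))
Step 5: at RLLL: (6*9) -> 54; overall: ((((5+(y*z))+(y+x))*((x*5)+(6*a)))+((((6*9)+(y+8))+((a*5)+4))*z)) -> ((((5+(y*z))+(y+x))*((x*5)+(6*a)))+(((54+(y+8))+((a*5)+4))*z))
Fixed point: ((((5+(y*z))+(y+x))*((x*5)+(6*a)))+(((54+(y+8))+((a*5)+4))*z))

Answer: ((((5+(y*z))+(y+x))*((x*5)+(6*a)))+(((54+(y+8))+((a*5)+4))*z))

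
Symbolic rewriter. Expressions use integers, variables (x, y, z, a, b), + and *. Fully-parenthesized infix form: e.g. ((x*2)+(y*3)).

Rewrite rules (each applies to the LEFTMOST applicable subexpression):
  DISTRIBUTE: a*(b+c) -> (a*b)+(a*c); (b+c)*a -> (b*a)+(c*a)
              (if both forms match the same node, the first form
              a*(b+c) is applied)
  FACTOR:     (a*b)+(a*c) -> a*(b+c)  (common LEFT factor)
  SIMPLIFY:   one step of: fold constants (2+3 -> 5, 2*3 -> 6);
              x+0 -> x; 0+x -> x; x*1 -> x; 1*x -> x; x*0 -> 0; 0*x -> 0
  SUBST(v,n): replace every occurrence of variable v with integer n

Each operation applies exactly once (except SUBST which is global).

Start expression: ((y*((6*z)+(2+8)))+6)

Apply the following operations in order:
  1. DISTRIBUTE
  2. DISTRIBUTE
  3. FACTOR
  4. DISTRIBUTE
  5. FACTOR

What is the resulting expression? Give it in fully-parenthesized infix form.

Start: ((y*((6*z)+(2+8)))+6)
Apply DISTRIBUTE at L (target: (y*((6*z)+(2+8)))): ((y*((6*z)+(2+8)))+6) -> (((y*(6*z))+(y*(2+8)))+6)
Apply DISTRIBUTE at LR (target: (y*(2+8))): (((y*(6*z))+(y*(2+8)))+6) -> (((y*(6*z))+((y*2)+(y*8)))+6)
Apply FACTOR at LR (target: ((y*2)+(y*8))): (((y*(6*z))+((y*2)+(y*8)))+6) -> (((y*(6*z))+(y*(2+8)))+6)
Apply DISTRIBUTE at LR (target: (y*(2+8))): (((y*(6*z))+(y*(2+8)))+6) -> (((y*(6*z))+((y*2)+(y*8)))+6)
Apply FACTOR at LR (target: ((y*2)+(y*8))): (((y*(6*z))+((y*2)+(y*8)))+6) -> (((y*(6*z))+(y*(2+8)))+6)

Answer: (((y*(6*z))+(y*(2+8)))+6)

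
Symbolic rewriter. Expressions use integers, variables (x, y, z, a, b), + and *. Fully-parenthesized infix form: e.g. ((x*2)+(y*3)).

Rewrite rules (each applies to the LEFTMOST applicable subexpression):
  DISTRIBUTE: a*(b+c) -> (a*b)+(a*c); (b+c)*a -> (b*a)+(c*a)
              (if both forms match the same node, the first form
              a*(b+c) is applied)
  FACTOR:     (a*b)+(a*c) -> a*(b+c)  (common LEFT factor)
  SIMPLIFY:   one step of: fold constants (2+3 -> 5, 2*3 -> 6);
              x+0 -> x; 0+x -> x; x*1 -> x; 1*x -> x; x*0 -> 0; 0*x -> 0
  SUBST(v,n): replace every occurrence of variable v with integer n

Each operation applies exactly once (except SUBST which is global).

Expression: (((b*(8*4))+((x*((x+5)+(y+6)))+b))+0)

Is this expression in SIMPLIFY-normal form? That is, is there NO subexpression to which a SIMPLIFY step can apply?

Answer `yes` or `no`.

Answer: no

Derivation:
Expression: (((b*(8*4))+((x*((x+5)+(y+6)))+b))+0)
Scanning for simplifiable subexpressions (pre-order)...
  at root: (((b*(8*4))+((x*((x+5)+(y+6)))+b))+0) (SIMPLIFIABLE)
  at L: ((b*(8*4))+((x*((x+5)+(y+6)))+b)) (not simplifiable)
  at LL: (b*(8*4)) (not simplifiable)
  at LLR: (8*4) (SIMPLIFIABLE)
  at LR: ((x*((x+5)+(y+6)))+b) (not simplifiable)
  at LRL: (x*((x+5)+(y+6))) (not simplifiable)
  at LRLR: ((x+5)+(y+6)) (not simplifiable)
  at LRLRL: (x+5) (not simplifiable)
  at LRLRR: (y+6) (not simplifiable)
Found simplifiable subexpr at path root: (((b*(8*4))+((x*((x+5)+(y+6)))+b))+0)
One SIMPLIFY step would give: ((b*(8*4))+((x*((x+5)+(y+6)))+b))
-> NOT in normal form.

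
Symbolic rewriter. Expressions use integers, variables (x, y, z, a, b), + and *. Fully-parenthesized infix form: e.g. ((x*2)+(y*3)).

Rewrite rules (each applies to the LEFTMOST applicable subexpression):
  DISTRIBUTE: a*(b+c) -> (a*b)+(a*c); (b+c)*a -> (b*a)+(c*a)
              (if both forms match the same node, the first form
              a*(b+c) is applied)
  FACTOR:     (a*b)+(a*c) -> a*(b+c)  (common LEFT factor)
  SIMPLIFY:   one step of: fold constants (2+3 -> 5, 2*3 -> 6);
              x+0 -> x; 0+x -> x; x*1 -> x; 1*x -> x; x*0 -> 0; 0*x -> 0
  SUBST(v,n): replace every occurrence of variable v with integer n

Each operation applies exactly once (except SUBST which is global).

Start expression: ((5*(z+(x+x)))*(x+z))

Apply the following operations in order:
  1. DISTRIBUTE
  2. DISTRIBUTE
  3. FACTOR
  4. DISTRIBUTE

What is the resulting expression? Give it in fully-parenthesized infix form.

Answer: ((((5*z)+(5*(x+x)))*x)+((5*(z+(x+x)))*z))

Derivation:
Start: ((5*(z+(x+x)))*(x+z))
Apply DISTRIBUTE at root (target: ((5*(z+(x+x)))*(x+z))): ((5*(z+(x+x)))*(x+z)) -> (((5*(z+(x+x)))*x)+((5*(z+(x+x)))*z))
Apply DISTRIBUTE at LL (target: (5*(z+(x+x)))): (((5*(z+(x+x)))*x)+((5*(z+(x+x)))*z)) -> ((((5*z)+(5*(x+x)))*x)+((5*(z+(x+x)))*z))
Apply FACTOR at LL (target: ((5*z)+(5*(x+x)))): ((((5*z)+(5*(x+x)))*x)+((5*(z+(x+x)))*z)) -> (((5*(z+(x+x)))*x)+((5*(z+(x+x)))*z))
Apply DISTRIBUTE at LL (target: (5*(z+(x+x)))): (((5*(z+(x+x)))*x)+((5*(z+(x+x)))*z)) -> ((((5*z)+(5*(x+x)))*x)+((5*(z+(x+x)))*z))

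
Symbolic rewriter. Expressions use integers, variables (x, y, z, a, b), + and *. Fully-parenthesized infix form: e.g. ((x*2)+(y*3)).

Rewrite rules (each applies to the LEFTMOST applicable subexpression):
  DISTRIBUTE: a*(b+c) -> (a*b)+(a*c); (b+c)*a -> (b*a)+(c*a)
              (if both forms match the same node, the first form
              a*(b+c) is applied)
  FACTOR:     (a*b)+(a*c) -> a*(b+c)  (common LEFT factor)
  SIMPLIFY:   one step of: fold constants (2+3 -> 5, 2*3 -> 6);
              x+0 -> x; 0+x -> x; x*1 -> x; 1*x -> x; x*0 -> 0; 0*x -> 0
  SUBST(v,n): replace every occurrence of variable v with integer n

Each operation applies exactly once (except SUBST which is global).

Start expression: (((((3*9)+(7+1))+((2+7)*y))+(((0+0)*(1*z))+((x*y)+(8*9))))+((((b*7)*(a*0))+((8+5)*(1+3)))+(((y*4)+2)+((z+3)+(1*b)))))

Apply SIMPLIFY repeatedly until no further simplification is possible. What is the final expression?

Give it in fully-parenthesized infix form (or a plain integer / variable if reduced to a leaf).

Start: (((((3*9)+(7+1))+((2+7)*y))+(((0+0)*(1*z))+((x*y)+(8*9))))+((((b*7)*(a*0))+((8+5)*(1+3)))+(((y*4)+2)+((z+3)+(1*b)))))
Step 1: at LLLL: (3*9) -> 27; overall: (((((3*9)+(7+1))+((2+7)*y))+(((0+0)*(1*z))+((x*y)+(8*9))))+((((b*7)*(a*0))+((8+5)*(1+3)))+(((y*4)+2)+((z+3)+(1*b))))) -> ((((27+(7+1))+((2+7)*y))+(((0+0)*(1*z))+((x*y)+(8*9))))+((((b*7)*(a*0))+((8+5)*(1+3)))+(((y*4)+2)+((z+3)+(1*b)))))
Step 2: at LLLR: (7+1) -> 8; overall: ((((27+(7+1))+((2+7)*y))+(((0+0)*(1*z))+((x*y)+(8*9))))+((((b*7)*(a*0))+((8+5)*(1+3)))+(((y*4)+2)+((z+3)+(1*b))))) -> ((((27+8)+((2+7)*y))+(((0+0)*(1*z))+((x*y)+(8*9))))+((((b*7)*(a*0))+((8+5)*(1+3)))+(((y*4)+2)+((z+3)+(1*b)))))
Step 3: at LLL: (27+8) -> 35; overall: ((((27+8)+((2+7)*y))+(((0+0)*(1*z))+((x*y)+(8*9))))+((((b*7)*(a*0))+((8+5)*(1+3)))+(((y*4)+2)+((z+3)+(1*b))))) -> (((35+((2+7)*y))+(((0+0)*(1*z))+((x*y)+(8*9))))+((((b*7)*(a*0))+((8+5)*(1+3)))+(((y*4)+2)+((z+3)+(1*b)))))
Step 4: at LLRL: (2+7) -> 9; overall: (((35+((2+7)*y))+(((0+0)*(1*z))+((x*y)+(8*9))))+((((b*7)*(a*0))+((8+5)*(1+3)))+(((y*4)+2)+((z+3)+(1*b))))) -> (((35+(9*y))+(((0+0)*(1*z))+((x*y)+(8*9))))+((((b*7)*(a*0))+((8+5)*(1+3)))+(((y*4)+2)+((z+3)+(1*b)))))
Step 5: at LRLL: (0+0) -> 0; overall: (((35+(9*y))+(((0+0)*(1*z))+((x*y)+(8*9))))+((((b*7)*(a*0))+((8+5)*(1+3)))+(((y*4)+2)+((z+3)+(1*b))))) -> (((35+(9*y))+((0*(1*z))+((x*y)+(8*9))))+((((b*7)*(a*0))+((8+5)*(1+3)))+(((y*4)+2)+((z+3)+(1*b)))))
Step 6: at LRL: (0*(1*z)) -> 0; overall: (((35+(9*y))+((0*(1*z))+((x*y)+(8*9))))+((((b*7)*(a*0))+((8+5)*(1+3)))+(((y*4)+2)+((z+3)+(1*b))))) -> (((35+(9*y))+(0+((x*y)+(8*9))))+((((b*7)*(a*0))+((8+5)*(1+3)))+(((y*4)+2)+((z+3)+(1*b)))))
Step 7: at LR: (0+((x*y)+(8*9))) -> ((x*y)+(8*9)); overall: (((35+(9*y))+(0+((x*y)+(8*9))))+((((b*7)*(a*0))+((8+5)*(1+3)))+(((y*4)+2)+((z+3)+(1*b))))) -> (((35+(9*y))+((x*y)+(8*9)))+((((b*7)*(a*0))+((8+5)*(1+3)))+(((y*4)+2)+((z+3)+(1*b)))))
Step 8: at LRR: (8*9) -> 72; overall: (((35+(9*y))+((x*y)+(8*9)))+((((b*7)*(a*0))+((8+5)*(1+3)))+(((y*4)+2)+((z+3)+(1*b))))) -> (((35+(9*y))+((x*y)+72))+((((b*7)*(a*0))+((8+5)*(1+3)))+(((y*4)+2)+((z+3)+(1*b)))))
Step 9: at RLLR: (a*0) -> 0; overall: (((35+(9*y))+((x*y)+72))+((((b*7)*(a*0))+((8+5)*(1+3)))+(((y*4)+2)+((z+3)+(1*b))))) -> (((35+(9*y))+((x*y)+72))+((((b*7)*0)+((8+5)*(1+3)))+(((y*4)+2)+((z+3)+(1*b)))))
Step 10: at RLL: ((b*7)*0) -> 0; overall: (((35+(9*y))+((x*y)+72))+((((b*7)*0)+((8+5)*(1+3)))+(((y*4)+2)+((z+3)+(1*b))))) -> (((35+(9*y))+((x*y)+72))+((0+((8+5)*(1+3)))+(((y*4)+2)+((z+3)+(1*b)))))
Step 11: at RL: (0+((8+5)*(1+3))) -> ((8+5)*(1+3)); overall: (((35+(9*y))+((x*y)+72))+((0+((8+5)*(1+3)))+(((y*4)+2)+((z+3)+(1*b))))) -> (((35+(9*y))+((x*y)+72))+(((8+5)*(1+3))+(((y*4)+2)+((z+3)+(1*b)))))
Step 12: at RLL: (8+5) -> 13; overall: (((35+(9*y))+((x*y)+72))+(((8+5)*(1+3))+(((y*4)+2)+((z+3)+(1*b))))) -> (((35+(9*y))+((x*y)+72))+((13*(1+3))+(((y*4)+2)+((z+3)+(1*b)))))
Step 13: at RLR: (1+3) -> 4; overall: (((35+(9*y))+((x*y)+72))+((13*(1+3))+(((y*4)+2)+((z+3)+(1*b))))) -> (((35+(9*y))+((x*y)+72))+((13*4)+(((y*4)+2)+((z+3)+(1*b)))))
Step 14: at RL: (13*4) -> 52; overall: (((35+(9*y))+((x*y)+72))+((13*4)+(((y*4)+2)+((z+3)+(1*b))))) -> (((35+(9*y))+((x*y)+72))+(52+(((y*4)+2)+((z+3)+(1*b)))))
Step 15: at RRRR: (1*b) -> b; overall: (((35+(9*y))+((x*y)+72))+(52+(((y*4)+2)+((z+3)+(1*b))))) -> (((35+(9*y))+((x*y)+72))+(52+(((y*4)+2)+((z+3)+b))))
Fixed point: (((35+(9*y))+((x*y)+72))+(52+(((y*4)+2)+((z+3)+b))))

Answer: (((35+(9*y))+((x*y)+72))+(52+(((y*4)+2)+((z+3)+b))))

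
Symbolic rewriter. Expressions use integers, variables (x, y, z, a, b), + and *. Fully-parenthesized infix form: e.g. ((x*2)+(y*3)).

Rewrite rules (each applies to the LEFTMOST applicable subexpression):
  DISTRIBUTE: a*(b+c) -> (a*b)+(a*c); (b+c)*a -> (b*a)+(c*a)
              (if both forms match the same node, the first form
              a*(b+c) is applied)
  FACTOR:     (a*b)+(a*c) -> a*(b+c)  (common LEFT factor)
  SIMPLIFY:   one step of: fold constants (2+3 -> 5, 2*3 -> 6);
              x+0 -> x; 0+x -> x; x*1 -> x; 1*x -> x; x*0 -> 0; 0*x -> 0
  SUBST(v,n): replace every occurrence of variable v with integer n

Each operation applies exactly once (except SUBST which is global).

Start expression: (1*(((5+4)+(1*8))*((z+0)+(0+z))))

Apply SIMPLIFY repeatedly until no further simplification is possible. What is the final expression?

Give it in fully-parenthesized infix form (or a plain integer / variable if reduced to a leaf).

Start: (1*(((5+4)+(1*8))*((z+0)+(0+z))))
Step 1: at root: (1*(((5+4)+(1*8))*((z+0)+(0+z)))) -> (((5+4)+(1*8))*((z+0)+(0+z))); overall: (1*(((5+4)+(1*8))*((z+0)+(0+z)))) -> (((5+4)+(1*8))*((z+0)+(0+z)))
Step 2: at LL: (5+4) -> 9; overall: (((5+4)+(1*8))*((z+0)+(0+z))) -> ((9+(1*8))*((z+0)+(0+z)))
Step 3: at LR: (1*8) -> 8; overall: ((9+(1*8))*((z+0)+(0+z))) -> ((9+8)*((z+0)+(0+z)))
Step 4: at L: (9+8) -> 17; overall: ((9+8)*((z+0)+(0+z))) -> (17*((z+0)+(0+z)))
Step 5: at RL: (z+0) -> z; overall: (17*((z+0)+(0+z))) -> (17*(z+(0+z)))
Step 6: at RR: (0+z) -> z; overall: (17*(z+(0+z))) -> (17*(z+z))
Fixed point: (17*(z+z))

Answer: (17*(z+z))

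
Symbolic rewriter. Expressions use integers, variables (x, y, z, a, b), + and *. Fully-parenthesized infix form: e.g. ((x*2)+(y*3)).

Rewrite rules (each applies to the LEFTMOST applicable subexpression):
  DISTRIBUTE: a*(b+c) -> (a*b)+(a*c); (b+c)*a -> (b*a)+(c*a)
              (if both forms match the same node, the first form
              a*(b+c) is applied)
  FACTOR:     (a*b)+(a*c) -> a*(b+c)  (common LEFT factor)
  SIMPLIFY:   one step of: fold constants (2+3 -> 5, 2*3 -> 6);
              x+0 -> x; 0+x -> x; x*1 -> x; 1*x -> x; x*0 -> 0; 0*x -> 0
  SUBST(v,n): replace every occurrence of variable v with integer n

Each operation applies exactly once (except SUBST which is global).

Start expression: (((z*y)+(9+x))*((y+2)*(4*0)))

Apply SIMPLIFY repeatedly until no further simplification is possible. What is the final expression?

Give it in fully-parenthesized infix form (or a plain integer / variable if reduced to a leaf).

Start: (((z*y)+(9+x))*((y+2)*(4*0)))
Step 1: at RR: (4*0) -> 0; overall: (((z*y)+(9+x))*((y+2)*(4*0))) -> (((z*y)+(9+x))*((y+2)*0))
Step 2: at R: ((y+2)*0) -> 0; overall: (((z*y)+(9+x))*((y+2)*0)) -> (((z*y)+(9+x))*0)
Step 3: at root: (((z*y)+(9+x))*0) -> 0; overall: (((z*y)+(9+x))*0) -> 0
Fixed point: 0

Answer: 0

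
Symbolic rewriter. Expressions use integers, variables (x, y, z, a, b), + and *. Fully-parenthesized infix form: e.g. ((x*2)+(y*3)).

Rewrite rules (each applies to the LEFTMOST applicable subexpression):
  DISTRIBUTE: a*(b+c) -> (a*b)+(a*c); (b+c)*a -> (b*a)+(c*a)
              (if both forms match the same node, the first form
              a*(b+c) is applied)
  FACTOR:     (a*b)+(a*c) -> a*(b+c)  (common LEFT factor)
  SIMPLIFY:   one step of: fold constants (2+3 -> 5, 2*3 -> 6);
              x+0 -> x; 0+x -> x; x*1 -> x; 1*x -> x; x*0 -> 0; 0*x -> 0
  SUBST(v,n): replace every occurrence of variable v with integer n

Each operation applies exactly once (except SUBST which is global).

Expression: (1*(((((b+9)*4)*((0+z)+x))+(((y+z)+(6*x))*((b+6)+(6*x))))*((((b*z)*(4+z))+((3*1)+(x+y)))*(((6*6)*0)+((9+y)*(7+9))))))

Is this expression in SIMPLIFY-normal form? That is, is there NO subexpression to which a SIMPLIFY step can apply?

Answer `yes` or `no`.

Expression: (1*(((((b+9)*4)*((0+z)+x))+(((y+z)+(6*x))*((b+6)+(6*x))))*((((b*z)*(4+z))+((3*1)+(x+y)))*(((6*6)*0)+((9+y)*(7+9))))))
Scanning for simplifiable subexpressions (pre-order)...
  at root: (1*(((((b+9)*4)*((0+z)+x))+(((y+z)+(6*x))*((b+6)+(6*x))))*((((b*z)*(4+z))+((3*1)+(x+y)))*(((6*6)*0)+((9+y)*(7+9)))))) (SIMPLIFIABLE)
  at R: (((((b+9)*4)*((0+z)+x))+(((y+z)+(6*x))*((b+6)+(6*x))))*((((b*z)*(4+z))+((3*1)+(x+y)))*(((6*6)*0)+((9+y)*(7+9))))) (not simplifiable)
  at RL: ((((b+9)*4)*((0+z)+x))+(((y+z)+(6*x))*((b+6)+(6*x)))) (not simplifiable)
  at RLL: (((b+9)*4)*((0+z)+x)) (not simplifiable)
  at RLLL: ((b+9)*4) (not simplifiable)
  at RLLLL: (b+9) (not simplifiable)
  at RLLR: ((0+z)+x) (not simplifiable)
  at RLLRL: (0+z) (SIMPLIFIABLE)
  at RLR: (((y+z)+(6*x))*((b+6)+(6*x))) (not simplifiable)
  at RLRL: ((y+z)+(6*x)) (not simplifiable)
  at RLRLL: (y+z) (not simplifiable)
  at RLRLR: (6*x) (not simplifiable)
  at RLRR: ((b+6)+(6*x)) (not simplifiable)
  at RLRRL: (b+6) (not simplifiable)
  at RLRRR: (6*x) (not simplifiable)
  at RR: ((((b*z)*(4+z))+((3*1)+(x+y)))*(((6*6)*0)+((9+y)*(7+9)))) (not simplifiable)
  at RRL: (((b*z)*(4+z))+((3*1)+(x+y))) (not simplifiable)
  at RRLL: ((b*z)*(4+z)) (not simplifiable)
  at RRLLL: (b*z) (not simplifiable)
  at RRLLR: (4+z) (not simplifiable)
  at RRLR: ((3*1)+(x+y)) (not simplifiable)
  at RRLRL: (3*1) (SIMPLIFIABLE)
  at RRLRR: (x+y) (not simplifiable)
  at RRR: (((6*6)*0)+((9+y)*(7+9))) (not simplifiable)
  at RRRL: ((6*6)*0) (SIMPLIFIABLE)
  at RRRLL: (6*6) (SIMPLIFIABLE)
  at RRRR: ((9+y)*(7+9)) (not simplifiable)
  at RRRRL: (9+y) (not simplifiable)
  at RRRRR: (7+9) (SIMPLIFIABLE)
Found simplifiable subexpr at path root: (1*(((((b+9)*4)*((0+z)+x))+(((y+z)+(6*x))*((b+6)+(6*x))))*((((b*z)*(4+z))+((3*1)+(x+y)))*(((6*6)*0)+((9+y)*(7+9))))))
One SIMPLIFY step would give: (((((b+9)*4)*((0+z)+x))+(((y+z)+(6*x))*((b+6)+(6*x))))*((((b*z)*(4+z))+((3*1)+(x+y)))*(((6*6)*0)+((9+y)*(7+9)))))
-> NOT in normal form.

Answer: no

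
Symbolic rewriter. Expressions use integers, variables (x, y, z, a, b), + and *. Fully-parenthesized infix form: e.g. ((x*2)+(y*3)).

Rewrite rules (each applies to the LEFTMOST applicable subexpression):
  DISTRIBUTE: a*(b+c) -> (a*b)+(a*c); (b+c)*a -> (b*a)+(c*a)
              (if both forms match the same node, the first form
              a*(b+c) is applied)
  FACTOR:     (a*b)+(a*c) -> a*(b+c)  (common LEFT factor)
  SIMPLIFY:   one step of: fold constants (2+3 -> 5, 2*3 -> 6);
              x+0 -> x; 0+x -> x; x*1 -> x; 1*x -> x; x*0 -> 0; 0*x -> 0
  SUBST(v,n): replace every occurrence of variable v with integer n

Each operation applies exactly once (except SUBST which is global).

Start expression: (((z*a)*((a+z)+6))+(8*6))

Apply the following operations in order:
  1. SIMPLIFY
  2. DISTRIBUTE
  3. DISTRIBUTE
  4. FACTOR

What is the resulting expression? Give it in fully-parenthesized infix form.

Start: (((z*a)*((a+z)+6))+(8*6))
Apply SIMPLIFY at R (target: (8*6)): (((z*a)*((a+z)+6))+(8*6)) -> (((z*a)*((a+z)+6))+48)
Apply DISTRIBUTE at L (target: ((z*a)*((a+z)+6))): (((z*a)*((a+z)+6))+48) -> ((((z*a)*(a+z))+((z*a)*6))+48)
Apply DISTRIBUTE at LL (target: ((z*a)*(a+z))): ((((z*a)*(a+z))+((z*a)*6))+48) -> (((((z*a)*a)+((z*a)*z))+((z*a)*6))+48)
Apply FACTOR at LL (target: (((z*a)*a)+((z*a)*z))): (((((z*a)*a)+((z*a)*z))+((z*a)*6))+48) -> ((((z*a)*(a+z))+((z*a)*6))+48)

Answer: ((((z*a)*(a+z))+((z*a)*6))+48)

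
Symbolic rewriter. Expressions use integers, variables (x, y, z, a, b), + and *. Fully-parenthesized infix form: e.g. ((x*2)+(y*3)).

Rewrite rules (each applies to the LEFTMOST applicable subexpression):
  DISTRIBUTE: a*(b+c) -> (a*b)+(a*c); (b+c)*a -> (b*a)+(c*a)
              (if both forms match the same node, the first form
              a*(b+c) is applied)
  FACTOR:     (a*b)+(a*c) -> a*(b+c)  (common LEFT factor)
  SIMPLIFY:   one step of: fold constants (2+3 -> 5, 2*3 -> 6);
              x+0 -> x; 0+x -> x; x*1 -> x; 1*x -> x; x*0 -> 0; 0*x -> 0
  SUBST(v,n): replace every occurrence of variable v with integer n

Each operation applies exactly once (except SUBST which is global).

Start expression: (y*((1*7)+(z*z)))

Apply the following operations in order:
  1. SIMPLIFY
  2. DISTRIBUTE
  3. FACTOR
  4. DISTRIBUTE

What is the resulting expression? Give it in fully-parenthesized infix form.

Answer: ((y*7)+(y*(z*z)))

Derivation:
Start: (y*((1*7)+(z*z)))
Apply SIMPLIFY at RL (target: (1*7)): (y*((1*7)+(z*z))) -> (y*(7+(z*z)))
Apply DISTRIBUTE at root (target: (y*(7+(z*z)))): (y*(7+(z*z))) -> ((y*7)+(y*(z*z)))
Apply FACTOR at root (target: ((y*7)+(y*(z*z)))): ((y*7)+(y*(z*z))) -> (y*(7+(z*z)))
Apply DISTRIBUTE at root (target: (y*(7+(z*z)))): (y*(7+(z*z))) -> ((y*7)+(y*(z*z)))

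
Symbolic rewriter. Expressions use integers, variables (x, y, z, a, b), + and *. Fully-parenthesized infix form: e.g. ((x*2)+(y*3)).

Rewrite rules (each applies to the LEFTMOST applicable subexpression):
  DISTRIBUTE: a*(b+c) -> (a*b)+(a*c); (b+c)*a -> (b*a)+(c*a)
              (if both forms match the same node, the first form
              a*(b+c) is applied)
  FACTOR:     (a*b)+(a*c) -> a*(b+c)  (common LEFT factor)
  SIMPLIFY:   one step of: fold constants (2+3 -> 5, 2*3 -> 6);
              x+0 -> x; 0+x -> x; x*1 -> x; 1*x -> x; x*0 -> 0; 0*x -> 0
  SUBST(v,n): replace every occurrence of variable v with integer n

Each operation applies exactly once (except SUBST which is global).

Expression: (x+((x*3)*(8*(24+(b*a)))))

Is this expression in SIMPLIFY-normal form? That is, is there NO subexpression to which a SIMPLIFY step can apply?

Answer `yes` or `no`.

Answer: yes

Derivation:
Expression: (x+((x*3)*(8*(24+(b*a)))))
Scanning for simplifiable subexpressions (pre-order)...
  at root: (x+((x*3)*(8*(24+(b*a))))) (not simplifiable)
  at R: ((x*3)*(8*(24+(b*a)))) (not simplifiable)
  at RL: (x*3) (not simplifiable)
  at RR: (8*(24+(b*a))) (not simplifiable)
  at RRR: (24+(b*a)) (not simplifiable)
  at RRRR: (b*a) (not simplifiable)
Result: no simplifiable subexpression found -> normal form.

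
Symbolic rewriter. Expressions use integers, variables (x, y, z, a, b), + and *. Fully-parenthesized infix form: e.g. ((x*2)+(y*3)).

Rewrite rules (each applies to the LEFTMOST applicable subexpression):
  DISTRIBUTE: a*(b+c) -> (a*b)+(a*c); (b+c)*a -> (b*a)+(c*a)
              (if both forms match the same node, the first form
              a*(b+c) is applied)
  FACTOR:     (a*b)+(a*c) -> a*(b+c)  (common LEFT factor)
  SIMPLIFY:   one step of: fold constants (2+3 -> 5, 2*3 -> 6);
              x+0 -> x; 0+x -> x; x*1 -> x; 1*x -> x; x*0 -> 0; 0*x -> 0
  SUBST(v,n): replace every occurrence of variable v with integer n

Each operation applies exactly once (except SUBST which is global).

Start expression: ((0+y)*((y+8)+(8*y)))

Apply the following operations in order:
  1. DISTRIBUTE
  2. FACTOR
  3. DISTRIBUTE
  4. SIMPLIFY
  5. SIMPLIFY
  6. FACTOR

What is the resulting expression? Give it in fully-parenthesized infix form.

Start: ((0+y)*((y+8)+(8*y)))
Apply DISTRIBUTE at root (target: ((0+y)*((y+8)+(8*y)))): ((0+y)*((y+8)+(8*y))) -> (((0+y)*(y+8))+((0+y)*(8*y)))
Apply FACTOR at root (target: (((0+y)*(y+8))+((0+y)*(8*y)))): (((0+y)*(y+8))+((0+y)*(8*y))) -> ((0+y)*((y+8)+(8*y)))
Apply DISTRIBUTE at root (target: ((0+y)*((y+8)+(8*y)))): ((0+y)*((y+8)+(8*y))) -> (((0+y)*(y+8))+((0+y)*(8*y)))
Apply SIMPLIFY at LL (target: (0+y)): (((0+y)*(y+8))+((0+y)*(8*y))) -> ((y*(y+8))+((0+y)*(8*y)))
Apply SIMPLIFY at RL (target: (0+y)): ((y*(y+8))+((0+y)*(8*y))) -> ((y*(y+8))+(y*(8*y)))
Apply FACTOR at root (target: ((y*(y+8))+(y*(8*y)))): ((y*(y+8))+(y*(8*y))) -> (y*((y+8)+(8*y)))

Answer: (y*((y+8)+(8*y)))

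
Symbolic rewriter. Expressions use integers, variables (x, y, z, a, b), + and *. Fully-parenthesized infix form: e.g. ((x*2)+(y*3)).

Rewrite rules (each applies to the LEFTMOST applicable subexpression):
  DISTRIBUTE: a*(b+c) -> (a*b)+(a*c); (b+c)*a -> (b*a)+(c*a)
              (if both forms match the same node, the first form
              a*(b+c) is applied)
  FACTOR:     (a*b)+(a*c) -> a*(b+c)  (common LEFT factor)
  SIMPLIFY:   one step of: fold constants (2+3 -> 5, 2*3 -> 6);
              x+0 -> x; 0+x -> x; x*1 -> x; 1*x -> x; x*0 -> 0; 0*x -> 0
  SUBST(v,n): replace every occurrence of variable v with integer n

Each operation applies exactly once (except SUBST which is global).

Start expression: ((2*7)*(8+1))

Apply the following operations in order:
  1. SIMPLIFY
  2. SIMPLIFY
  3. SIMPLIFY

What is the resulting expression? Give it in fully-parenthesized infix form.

Start: ((2*7)*(8+1))
Apply SIMPLIFY at L (target: (2*7)): ((2*7)*(8+1)) -> (14*(8+1))
Apply SIMPLIFY at R (target: (8+1)): (14*(8+1)) -> (14*9)
Apply SIMPLIFY at root (target: (14*9)): (14*9) -> 126

Answer: 126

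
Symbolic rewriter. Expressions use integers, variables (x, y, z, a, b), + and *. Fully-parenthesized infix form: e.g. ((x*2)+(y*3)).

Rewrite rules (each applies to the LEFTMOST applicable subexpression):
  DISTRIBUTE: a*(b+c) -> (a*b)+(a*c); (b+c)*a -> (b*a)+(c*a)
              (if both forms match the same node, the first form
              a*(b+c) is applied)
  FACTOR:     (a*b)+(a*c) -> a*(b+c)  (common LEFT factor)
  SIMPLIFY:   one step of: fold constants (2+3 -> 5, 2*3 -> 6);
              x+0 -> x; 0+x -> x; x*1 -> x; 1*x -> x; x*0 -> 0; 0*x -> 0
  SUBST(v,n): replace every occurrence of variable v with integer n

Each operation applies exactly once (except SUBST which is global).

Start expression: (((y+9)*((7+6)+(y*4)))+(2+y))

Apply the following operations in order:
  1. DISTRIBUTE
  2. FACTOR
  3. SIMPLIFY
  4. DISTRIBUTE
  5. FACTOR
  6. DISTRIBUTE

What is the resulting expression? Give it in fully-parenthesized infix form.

Answer: ((((y+9)*13)+((y+9)*(y*4)))+(2+y))

Derivation:
Start: (((y+9)*((7+6)+(y*4)))+(2+y))
Apply DISTRIBUTE at L (target: ((y+9)*((7+6)+(y*4)))): (((y+9)*((7+6)+(y*4)))+(2+y)) -> ((((y+9)*(7+6))+((y+9)*(y*4)))+(2+y))
Apply FACTOR at L (target: (((y+9)*(7+6))+((y+9)*(y*4)))): ((((y+9)*(7+6))+((y+9)*(y*4)))+(2+y)) -> (((y+9)*((7+6)+(y*4)))+(2+y))
Apply SIMPLIFY at LRL (target: (7+6)): (((y+9)*((7+6)+(y*4)))+(2+y)) -> (((y+9)*(13+(y*4)))+(2+y))
Apply DISTRIBUTE at L (target: ((y+9)*(13+(y*4)))): (((y+9)*(13+(y*4)))+(2+y)) -> ((((y+9)*13)+((y+9)*(y*4)))+(2+y))
Apply FACTOR at L (target: (((y+9)*13)+((y+9)*(y*4)))): ((((y+9)*13)+((y+9)*(y*4)))+(2+y)) -> (((y+9)*(13+(y*4)))+(2+y))
Apply DISTRIBUTE at L (target: ((y+9)*(13+(y*4)))): (((y+9)*(13+(y*4)))+(2+y)) -> ((((y+9)*13)+((y+9)*(y*4)))+(2+y))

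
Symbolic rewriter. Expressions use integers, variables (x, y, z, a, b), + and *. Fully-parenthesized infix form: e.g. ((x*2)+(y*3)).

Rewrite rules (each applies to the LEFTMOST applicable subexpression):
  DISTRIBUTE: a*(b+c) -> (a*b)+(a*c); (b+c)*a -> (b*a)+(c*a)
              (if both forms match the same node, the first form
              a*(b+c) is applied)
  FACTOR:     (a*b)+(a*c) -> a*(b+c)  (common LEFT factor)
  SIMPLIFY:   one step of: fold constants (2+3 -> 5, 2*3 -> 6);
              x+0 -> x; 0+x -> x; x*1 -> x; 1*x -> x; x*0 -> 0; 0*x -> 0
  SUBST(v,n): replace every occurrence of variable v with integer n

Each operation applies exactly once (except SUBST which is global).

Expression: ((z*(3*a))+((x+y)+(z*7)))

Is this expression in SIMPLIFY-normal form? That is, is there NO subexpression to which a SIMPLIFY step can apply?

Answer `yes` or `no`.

Answer: yes

Derivation:
Expression: ((z*(3*a))+((x+y)+(z*7)))
Scanning for simplifiable subexpressions (pre-order)...
  at root: ((z*(3*a))+((x+y)+(z*7))) (not simplifiable)
  at L: (z*(3*a)) (not simplifiable)
  at LR: (3*a) (not simplifiable)
  at R: ((x+y)+(z*7)) (not simplifiable)
  at RL: (x+y) (not simplifiable)
  at RR: (z*7) (not simplifiable)
Result: no simplifiable subexpression found -> normal form.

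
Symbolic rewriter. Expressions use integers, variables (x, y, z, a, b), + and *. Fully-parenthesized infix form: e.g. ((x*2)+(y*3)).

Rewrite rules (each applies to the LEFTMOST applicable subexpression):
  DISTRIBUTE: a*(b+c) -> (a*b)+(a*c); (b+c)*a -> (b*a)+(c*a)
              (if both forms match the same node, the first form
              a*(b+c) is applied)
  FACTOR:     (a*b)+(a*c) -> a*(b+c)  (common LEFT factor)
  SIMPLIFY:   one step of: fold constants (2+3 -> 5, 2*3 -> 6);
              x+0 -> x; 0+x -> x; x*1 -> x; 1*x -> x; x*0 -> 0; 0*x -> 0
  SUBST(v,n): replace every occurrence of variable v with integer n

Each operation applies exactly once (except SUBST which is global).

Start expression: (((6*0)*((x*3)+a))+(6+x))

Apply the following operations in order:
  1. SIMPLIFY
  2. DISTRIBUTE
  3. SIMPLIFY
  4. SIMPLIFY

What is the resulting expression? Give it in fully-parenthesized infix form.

Start: (((6*0)*((x*3)+a))+(6+x))
Apply SIMPLIFY at LL (target: (6*0)): (((6*0)*((x*3)+a))+(6+x)) -> ((0*((x*3)+a))+(6+x))
Apply DISTRIBUTE at L (target: (0*((x*3)+a))): ((0*((x*3)+a))+(6+x)) -> (((0*(x*3))+(0*a))+(6+x))
Apply SIMPLIFY at LL (target: (0*(x*3))): (((0*(x*3))+(0*a))+(6+x)) -> ((0+(0*a))+(6+x))
Apply SIMPLIFY at L (target: (0+(0*a))): ((0+(0*a))+(6+x)) -> ((0*a)+(6+x))

Answer: ((0*a)+(6+x))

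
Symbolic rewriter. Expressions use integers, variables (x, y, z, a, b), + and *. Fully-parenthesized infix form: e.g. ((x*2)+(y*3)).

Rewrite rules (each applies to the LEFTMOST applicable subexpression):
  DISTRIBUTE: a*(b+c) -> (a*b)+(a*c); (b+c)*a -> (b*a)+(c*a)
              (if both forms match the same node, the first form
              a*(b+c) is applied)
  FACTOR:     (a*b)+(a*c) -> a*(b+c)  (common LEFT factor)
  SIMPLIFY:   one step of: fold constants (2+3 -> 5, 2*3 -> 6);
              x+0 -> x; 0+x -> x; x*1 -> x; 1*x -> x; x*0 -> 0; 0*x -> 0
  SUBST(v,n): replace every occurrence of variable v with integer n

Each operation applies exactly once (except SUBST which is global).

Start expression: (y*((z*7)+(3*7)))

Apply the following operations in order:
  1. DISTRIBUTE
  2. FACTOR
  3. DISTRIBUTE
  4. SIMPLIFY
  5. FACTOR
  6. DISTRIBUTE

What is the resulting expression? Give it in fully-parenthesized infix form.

Answer: ((y*(z*7))+(y*21))

Derivation:
Start: (y*((z*7)+(3*7)))
Apply DISTRIBUTE at root (target: (y*((z*7)+(3*7)))): (y*((z*7)+(3*7))) -> ((y*(z*7))+(y*(3*7)))
Apply FACTOR at root (target: ((y*(z*7))+(y*(3*7)))): ((y*(z*7))+(y*(3*7))) -> (y*((z*7)+(3*7)))
Apply DISTRIBUTE at root (target: (y*((z*7)+(3*7)))): (y*((z*7)+(3*7))) -> ((y*(z*7))+(y*(3*7)))
Apply SIMPLIFY at RR (target: (3*7)): ((y*(z*7))+(y*(3*7))) -> ((y*(z*7))+(y*21))
Apply FACTOR at root (target: ((y*(z*7))+(y*21))): ((y*(z*7))+(y*21)) -> (y*((z*7)+21))
Apply DISTRIBUTE at root (target: (y*((z*7)+21))): (y*((z*7)+21)) -> ((y*(z*7))+(y*21))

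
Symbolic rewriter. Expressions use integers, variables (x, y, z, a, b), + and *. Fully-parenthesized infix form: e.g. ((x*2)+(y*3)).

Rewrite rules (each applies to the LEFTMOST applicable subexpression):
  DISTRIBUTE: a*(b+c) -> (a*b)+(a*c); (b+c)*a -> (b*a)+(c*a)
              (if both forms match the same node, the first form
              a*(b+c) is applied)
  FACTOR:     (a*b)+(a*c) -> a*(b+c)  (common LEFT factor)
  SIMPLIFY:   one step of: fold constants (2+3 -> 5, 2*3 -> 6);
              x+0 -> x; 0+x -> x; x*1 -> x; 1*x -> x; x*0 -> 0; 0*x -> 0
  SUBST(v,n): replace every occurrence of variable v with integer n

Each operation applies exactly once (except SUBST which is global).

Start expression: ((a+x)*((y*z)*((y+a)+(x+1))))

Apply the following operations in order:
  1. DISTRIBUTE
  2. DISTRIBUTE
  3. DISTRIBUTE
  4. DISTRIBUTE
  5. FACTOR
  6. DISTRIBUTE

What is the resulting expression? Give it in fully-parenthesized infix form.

Answer: (((a*(((y*z)*y)+((y*z)*a)))+(a*((y*z)*(x+1))))+(x*((y*z)*((y+a)+(x+1)))))

Derivation:
Start: ((a+x)*((y*z)*((y+a)+(x+1))))
Apply DISTRIBUTE at root (target: ((a+x)*((y*z)*((y+a)+(x+1))))): ((a+x)*((y*z)*((y+a)+(x+1)))) -> ((a*((y*z)*((y+a)+(x+1))))+(x*((y*z)*((y+a)+(x+1)))))
Apply DISTRIBUTE at LR (target: ((y*z)*((y+a)+(x+1)))): ((a*((y*z)*((y+a)+(x+1))))+(x*((y*z)*((y+a)+(x+1))))) -> ((a*(((y*z)*(y+a))+((y*z)*(x+1))))+(x*((y*z)*((y+a)+(x+1)))))
Apply DISTRIBUTE at L (target: (a*(((y*z)*(y+a))+((y*z)*(x+1))))): ((a*(((y*z)*(y+a))+((y*z)*(x+1))))+(x*((y*z)*((y+a)+(x+1))))) -> (((a*((y*z)*(y+a)))+(a*((y*z)*(x+1))))+(x*((y*z)*((y+a)+(x+1)))))
Apply DISTRIBUTE at LLR (target: ((y*z)*(y+a))): (((a*((y*z)*(y+a)))+(a*((y*z)*(x+1))))+(x*((y*z)*((y+a)+(x+1))))) -> (((a*(((y*z)*y)+((y*z)*a)))+(a*((y*z)*(x+1))))+(x*((y*z)*((y+a)+(x+1)))))
Apply FACTOR at L (target: ((a*(((y*z)*y)+((y*z)*a)))+(a*((y*z)*(x+1))))): (((a*(((y*z)*y)+((y*z)*a)))+(a*((y*z)*(x+1))))+(x*((y*z)*((y+a)+(x+1))))) -> ((a*((((y*z)*y)+((y*z)*a))+((y*z)*(x+1))))+(x*((y*z)*((y+a)+(x+1)))))
Apply DISTRIBUTE at L (target: (a*((((y*z)*y)+((y*z)*a))+((y*z)*(x+1))))): ((a*((((y*z)*y)+((y*z)*a))+((y*z)*(x+1))))+(x*((y*z)*((y+a)+(x+1))))) -> (((a*(((y*z)*y)+((y*z)*a)))+(a*((y*z)*(x+1))))+(x*((y*z)*((y+a)+(x+1)))))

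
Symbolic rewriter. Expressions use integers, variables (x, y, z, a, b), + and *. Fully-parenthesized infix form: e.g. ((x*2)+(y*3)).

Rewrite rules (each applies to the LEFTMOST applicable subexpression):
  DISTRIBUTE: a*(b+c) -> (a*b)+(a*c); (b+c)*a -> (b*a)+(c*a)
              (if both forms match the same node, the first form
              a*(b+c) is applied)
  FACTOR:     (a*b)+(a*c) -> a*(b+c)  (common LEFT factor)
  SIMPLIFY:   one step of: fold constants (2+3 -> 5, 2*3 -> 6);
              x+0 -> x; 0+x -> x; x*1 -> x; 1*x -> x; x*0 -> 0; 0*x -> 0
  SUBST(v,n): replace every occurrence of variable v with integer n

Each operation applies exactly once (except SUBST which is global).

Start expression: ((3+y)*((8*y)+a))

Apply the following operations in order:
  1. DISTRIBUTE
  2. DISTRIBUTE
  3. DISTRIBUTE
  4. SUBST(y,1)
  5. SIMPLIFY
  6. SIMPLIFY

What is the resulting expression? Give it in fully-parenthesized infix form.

Answer: ((24+(1*(8*1)))+((3*a)+(1*a)))

Derivation:
Start: ((3+y)*((8*y)+a))
Apply DISTRIBUTE at root (target: ((3+y)*((8*y)+a))): ((3+y)*((8*y)+a)) -> (((3+y)*(8*y))+((3+y)*a))
Apply DISTRIBUTE at L (target: ((3+y)*(8*y))): (((3+y)*(8*y))+((3+y)*a)) -> (((3*(8*y))+(y*(8*y)))+((3+y)*a))
Apply DISTRIBUTE at R (target: ((3+y)*a)): (((3*(8*y))+(y*(8*y)))+((3+y)*a)) -> (((3*(8*y))+(y*(8*y)))+((3*a)+(y*a)))
Apply SUBST(y,1): (((3*(8*y))+(y*(8*y)))+((3*a)+(y*a))) -> (((3*(8*1))+(1*(8*1)))+((3*a)+(1*a)))
Apply SIMPLIFY at LLR (target: (8*1)): (((3*(8*1))+(1*(8*1)))+((3*a)+(1*a))) -> (((3*8)+(1*(8*1)))+((3*a)+(1*a)))
Apply SIMPLIFY at LL (target: (3*8)): (((3*8)+(1*(8*1)))+((3*a)+(1*a))) -> ((24+(1*(8*1)))+((3*a)+(1*a)))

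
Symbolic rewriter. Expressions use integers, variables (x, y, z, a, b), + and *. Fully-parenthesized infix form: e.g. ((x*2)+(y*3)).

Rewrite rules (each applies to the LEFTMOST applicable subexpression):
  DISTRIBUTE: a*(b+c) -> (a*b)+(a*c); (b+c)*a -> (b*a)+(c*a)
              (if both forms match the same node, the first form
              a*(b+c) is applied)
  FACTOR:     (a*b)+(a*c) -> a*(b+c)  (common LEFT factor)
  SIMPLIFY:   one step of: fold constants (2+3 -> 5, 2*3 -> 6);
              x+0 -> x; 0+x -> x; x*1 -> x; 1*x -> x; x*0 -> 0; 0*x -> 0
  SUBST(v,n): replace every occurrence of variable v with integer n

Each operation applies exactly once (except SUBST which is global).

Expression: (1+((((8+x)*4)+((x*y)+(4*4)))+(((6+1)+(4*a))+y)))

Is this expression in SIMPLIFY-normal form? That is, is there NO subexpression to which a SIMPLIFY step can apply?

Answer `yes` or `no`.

Expression: (1+((((8+x)*4)+((x*y)+(4*4)))+(((6+1)+(4*a))+y)))
Scanning for simplifiable subexpressions (pre-order)...
  at root: (1+((((8+x)*4)+((x*y)+(4*4)))+(((6+1)+(4*a))+y))) (not simplifiable)
  at R: ((((8+x)*4)+((x*y)+(4*4)))+(((6+1)+(4*a))+y)) (not simplifiable)
  at RL: (((8+x)*4)+((x*y)+(4*4))) (not simplifiable)
  at RLL: ((8+x)*4) (not simplifiable)
  at RLLL: (8+x) (not simplifiable)
  at RLR: ((x*y)+(4*4)) (not simplifiable)
  at RLRL: (x*y) (not simplifiable)
  at RLRR: (4*4) (SIMPLIFIABLE)
  at RR: (((6+1)+(4*a))+y) (not simplifiable)
  at RRL: ((6+1)+(4*a)) (not simplifiable)
  at RRLL: (6+1) (SIMPLIFIABLE)
  at RRLR: (4*a) (not simplifiable)
Found simplifiable subexpr at path RLRR: (4*4)
One SIMPLIFY step would give: (1+((((8+x)*4)+((x*y)+16))+(((6+1)+(4*a))+y)))
-> NOT in normal form.

Answer: no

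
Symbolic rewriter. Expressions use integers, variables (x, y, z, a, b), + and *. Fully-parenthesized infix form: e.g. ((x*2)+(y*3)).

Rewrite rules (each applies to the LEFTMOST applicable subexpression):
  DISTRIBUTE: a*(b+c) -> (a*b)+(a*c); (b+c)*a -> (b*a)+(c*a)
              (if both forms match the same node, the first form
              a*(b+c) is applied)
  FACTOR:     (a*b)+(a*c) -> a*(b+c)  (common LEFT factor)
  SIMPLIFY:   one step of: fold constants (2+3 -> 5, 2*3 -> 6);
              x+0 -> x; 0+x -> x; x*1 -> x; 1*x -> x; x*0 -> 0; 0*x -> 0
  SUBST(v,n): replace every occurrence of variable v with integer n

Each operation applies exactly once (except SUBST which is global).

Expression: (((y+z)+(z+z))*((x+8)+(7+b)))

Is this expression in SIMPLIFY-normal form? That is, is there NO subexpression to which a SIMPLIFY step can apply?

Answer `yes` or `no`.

Expression: (((y+z)+(z+z))*((x+8)+(7+b)))
Scanning for simplifiable subexpressions (pre-order)...
  at root: (((y+z)+(z+z))*((x+8)+(7+b))) (not simplifiable)
  at L: ((y+z)+(z+z)) (not simplifiable)
  at LL: (y+z) (not simplifiable)
  at LR: (z+z) (not simplifiable)
  at R: ((x+8)+(7+b)) (not simplifiable)
  at RL: (x+8) (not simplifiable)
  at RR: (7+b) (not simplifiable)
Result: no simplifiable subexpression found -> normal form.

Answer: yes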